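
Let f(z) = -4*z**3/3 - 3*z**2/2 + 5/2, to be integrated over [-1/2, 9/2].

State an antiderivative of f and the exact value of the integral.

Antiderivative: F(z) = -z**4/3 - z**3/2 + 5*z/2; value = -4075/24

The integrand splits into summands that can be handled one at a time.
F(z) = -z**4/3 - z**3/2 + 5*z/2 is an antiderivative of f.
Check: d/dz[-z**4/3 - z**3/2 + 5*z/2] = -4*z**3/3 - 3*z**2/2 + 5/2 = f(z).
F(9/2) = -171; F(-1/2) = -29/24.
Integral = F(9/2) - F(-1/2) = -4075/24.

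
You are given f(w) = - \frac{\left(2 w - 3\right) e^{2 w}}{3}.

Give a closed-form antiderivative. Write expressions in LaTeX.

An antiderivative is F(w) = - \frac{w e^{2 w}}{3} + \frac{2 e^{2 w}}{3}.

Recognize the product-rule pattern: f = u'v + uv' with u = \frac{2}{3} - \frac{w}{3}, v = e^{2 w}, so integration by parts undoes it.
Check: d/dw[- \frac{w e^{2 w}}{3} + \frac{2 e^{2 w}}{3}] = - \frac{2 w e^{2 w}}{3} + e^{2 w}, which equals f(w).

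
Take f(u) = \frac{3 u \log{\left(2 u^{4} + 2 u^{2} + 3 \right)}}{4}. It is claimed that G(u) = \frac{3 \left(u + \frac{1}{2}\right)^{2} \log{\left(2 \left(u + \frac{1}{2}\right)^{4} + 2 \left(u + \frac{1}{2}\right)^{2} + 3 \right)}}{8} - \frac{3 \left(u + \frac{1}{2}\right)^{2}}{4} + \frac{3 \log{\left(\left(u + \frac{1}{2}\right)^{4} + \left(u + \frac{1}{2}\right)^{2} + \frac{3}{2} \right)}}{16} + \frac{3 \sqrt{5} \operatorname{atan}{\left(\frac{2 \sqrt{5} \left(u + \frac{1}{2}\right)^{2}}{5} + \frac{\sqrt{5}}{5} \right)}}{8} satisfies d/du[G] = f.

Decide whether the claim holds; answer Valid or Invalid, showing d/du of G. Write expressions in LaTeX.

d/du[G] = \frac{3 u \log{\left(2 u^{4} + 4 u^{3} + 5 u^{2} + 3 u + \frac{29}{8} \right)}}{4} + \frac{3 \log{\left(2 u^{4} + 4 u^{3} + 5 u^{2} + 3 u + \frac{29}{8} \right)}}{8}
d/du[G] - f(u) = - \frac{3 u \log{\left(2 u^{4} + 2 u^{2} + 3 \right)}}{4} + \frac{3 u \log{\left(2 u^{4} + 4 u^{3} + 5 u^{2} + 3 u + \frac{29}{8} \right)}}{4} + \frac{3 \log{\left(2 u^{4} + 4 u^{3} + 5 u^{2} + 3 u + \frac{29}{8} \right)}}{8} != 0.

Invalid: d/du[G] - f = - \frac{3 u \log{\left(2 u^{4} + 2 u^{2} + 3 \right)}}{4} + \frac{3 u \log{\left(2 u^{4} + 4 u^{3} + 5 u^{2} + 3 u + \frac{29}{8} \right)}}{4} + \frac{3 \log{\left(2 u^{4} + 4 u^{3} + 5 u^{2} + 3 u + \frac{29}{8} \right)}}{8}, which is not 0.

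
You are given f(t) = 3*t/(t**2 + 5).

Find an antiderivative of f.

The substitution u = t**2 + 5 works: f is exactly (dF/du)*(du/dt) for that inner function.
Check: d/dt[3*log(t**2 + 5)/2] = 3*t/(t**2 + 5) = f(t).

An antiderivative is F(t) = 3*log(t**2 + 5)/2.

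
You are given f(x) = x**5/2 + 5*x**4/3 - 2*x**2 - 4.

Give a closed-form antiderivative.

Integrate term by term and add the pieces.
Check: d/dx[x*(x**5 + 4*x**4 - 8*x**2 - 48)/12] = x**5/2 + 5*x**4/3 - 2*x**2 - 4 = f(x).

An antiderivative is F(x) = x*(x**5 + 4*x**4 - 8*x**2 - 48)/12.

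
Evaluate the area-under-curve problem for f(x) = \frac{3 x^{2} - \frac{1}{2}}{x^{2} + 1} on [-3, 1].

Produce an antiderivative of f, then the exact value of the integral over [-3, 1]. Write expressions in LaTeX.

Any candidate F(x) must reproduce f(x) exactly when differentiated.
F(x) = 3 x - \frac{7 \operatorname{atan}{\left(x \right)}}{2} is an antiderivative of f.
Check: d/dx[3 x - \frac{7 \operatorname{atan}{\left(x \right)}}{2}] = \frac{6 x^{2} - 1}{2 x^{2} + 2}, which equals f(x).
F(1) = 3 - \frac{7 \pi}{8}; F(-3) = -9 + \frac{7 \operatorname{atan}{\left(3 \right)}}{2}.
Integral = F(1) - F(-3) = - \frac{7 \operatorname{atan}{\left(3 \right)}}{2} - \frac{7 \pi}{8} + 12.

Antiderivative: F(x) = 3 x - \frac{7 \operatorname{atan}{\left(x \right)}}{2}; value = - \frac{7 \operatorname{atan}{\left(3 \right)}}{2} - \frac{7 \pi}{8} + 12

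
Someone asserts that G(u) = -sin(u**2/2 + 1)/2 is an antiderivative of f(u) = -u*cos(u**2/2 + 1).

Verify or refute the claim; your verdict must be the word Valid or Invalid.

Invalid: d/du[G] - f = u*cos(u**2/2 + 1)/2, which is not 0.

d/du[G] = -u*cos(u**2/2 + 1)/2
d/du[G] - f(u) = u*cos(u**2/2 + 1)/2 != 0.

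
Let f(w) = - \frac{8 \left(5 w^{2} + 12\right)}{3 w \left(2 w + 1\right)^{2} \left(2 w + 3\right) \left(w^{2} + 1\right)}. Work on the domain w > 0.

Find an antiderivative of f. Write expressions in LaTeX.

An antiderivative is F(w) = \frac{- 20800 w \log{\left(w \right)} + 19604 w \log{\left(w + \frac{1}{2} \right)} + 3100 w \log{\left(w + \frac{3}{2} \right)} - 952 w \log{\left(w^{2} + 1 \right)} + 672 w \operatorname{atan}{\left(w \right)} - 10400 \log{\left(w \right)} + 9802 \log{\left(w + \frac{1}{2} \right)} + 1550 \log{\left(w + \frac{3}{2} \right)} - 476 \log{\left(w^{2} + 1 \right)} + 336 \operatorname{atan}{\left(w \right)} - 13780}{1950 w + 975}.

The denominator factors as 3 w \left(2 w + 1\right)^{2} \left(2 w + 3\right) \left(w^{2} + 1\right); partial fractions split f into directly integrable pieces: - \frac{56 \left(17 w - 6\right)}{975 \left(w^{2} + 1\right)} + \frac{124}{39 \left(2 w + 3\right)} + \frac{1508}{75 \left(2 w + 1\right)} + \frac{424}{15 \left(2 w + 1\right)^{2}} - \frac{32}{3 w}.
Check: d/dw[\frac{- 20800 w \log{\left(w \right)} + 19604 w \log{\left(w + \frac{1}{2} \right)} + 3100 w \log{\left(w + \frac{3}{2} \right)} - 952 w \log{\left(w^{2} + 1 \right)} + 672 w \operatorname{atan}{\left(w \right)} - 10400 \log{\left(w \right)} + 9802 \log{\left(w + \frac{1}{2} \right)} + 1550 \log{\left(w + \frac{3}{2} \right)} - 476 \log{\left(w^{2} + 1 \right)} + 336 \operatorname{atan}{\left(w \right)} - 13780}{1950 w + 975}] = \frac{- 40 w^{2} - 96}{24 w^{6} + 60 w^{5} + 66 w^{4} + 69 w^{3} + 42 w^{2} + 9 w}, which equals f(w).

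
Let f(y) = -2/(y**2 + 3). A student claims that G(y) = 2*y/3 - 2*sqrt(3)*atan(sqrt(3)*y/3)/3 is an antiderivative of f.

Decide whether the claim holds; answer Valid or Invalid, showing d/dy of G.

Invalid: d/dy[G] - f = 2/3, which is not 0.

d/dy[G] = 2*y**2/(3*y**2 + 9)
d/dy[G] - f(y) = 2/3 != 0.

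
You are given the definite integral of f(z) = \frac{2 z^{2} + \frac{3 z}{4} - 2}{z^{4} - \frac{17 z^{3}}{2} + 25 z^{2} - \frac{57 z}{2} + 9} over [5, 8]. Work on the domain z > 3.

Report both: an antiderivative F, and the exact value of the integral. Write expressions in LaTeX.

The denominator factors as 2 \left(z - 3\right)^{2} \left(z - 2\right) \left(2 z - 1\right); partial fractions split f into directly integrable pieces: \frac{6}{25 \left(2 z - 1\right)} + \frac{5}{z - 2} - \frac{128}{25 \left(z - 3\right)} + \frac{73}{10 \left(z - 3\right)^{2}}.
F(z) = \frac{- 256 \left(z - 3\right) \log{\left(z - 3 \right)} + 250 \left(z - 3\right) \log{\left(z - 2 \right)} + 6 \left(z - 3\right) \log{\left(z - \frac{1}{2} \right)} - 365}{50 \left(z - 3\right)} is an antiderivative of f.
Check: d/dz[\frac{- 256 \left(z - 3\right) \log{\left(z - 3 \right)} + 250 \left(z - 3\right) \log{\left(z - 2 \right)} + 6 \left(z - 3\right) \log{\left(z - \frac{1}{2} \right)} - 365}{50 \left(z - 3\right)}] = \frac{8 z^{2} + 3 z - 8}{4 z^{4} - 34 z^{3} + 100 z^{2} - 114 z + 36}, which equals f(z).
F(8) = - \frac{128 \log{\left(5 \right)}}{25} - \frac{73}{50} + \frac{3 \log{\left(\frac{15}{2} \right)}}{25} + 5 \log{\left(6 \right)}; F(5) = - \frac{73}{20} - \frac{128 \log{\left(2 \right)}}{25} + \frac{3 \log{\left(\frac{9}{2} \right)}}{25} + 5 \log{\left(3 \right)}.
Integral = F(8) - F(5) = - \frac{128 \log{\left(5 \right)}}{25} - 5 \log{\left(3 \right)} - \frac{3 \log{\left(\frac{9}{2} \right)}}{25} + \frac{3 \log{\left(\frac{15}{2} \right)}}{25} + \frac{219}{100} + \frac{128 \log{\left(2 \right)}}{25} + 5 \log{\left(6 \right)}.

Antiderivative: F(z) = \frac{- 256 \left(z - 3\right) \log{\left(z - 3 \right)} + 250 \left(z - 3\right) \log{\left(z - 2 \right)} + 6 \left(z - 3\right) \log{\left(z - \frac{1}{2} \right)} - 365}{50 \left(z - 3\right)}; value = - \frac{128 \log{\left(5 \right)}}{25} - 5 \log{\left(3 \right)} - \frac{3 \log{\left(\frac{9}{2} \right)}}{25} + \frac{3 \log{\left(\frac{15}{2} \right)}}{25} + \frac{219}{100} + \frac{128 \log{\left(2 \right)}}{25} + 5 \log{\left(6 \right)}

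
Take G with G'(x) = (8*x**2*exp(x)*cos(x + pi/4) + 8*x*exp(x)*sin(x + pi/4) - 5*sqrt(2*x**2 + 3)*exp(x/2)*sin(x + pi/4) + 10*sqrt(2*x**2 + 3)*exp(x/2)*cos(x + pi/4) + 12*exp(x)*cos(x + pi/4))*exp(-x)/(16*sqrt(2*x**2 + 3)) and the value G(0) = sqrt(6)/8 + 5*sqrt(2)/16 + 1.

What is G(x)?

G(x) = (2*sqrt(2*x**2 + 3)*exp(x/2)*sin(x + pi/4) + 8*exp(x/2) + 5*sin(x + pi/4))*exp(-x/2)/8

Recognize the product-rule pattern: G'(x) = u'v + uv' with u = sqrt(2*x**2 + 3)/4 + 5*exp(-x/2)/8, v = sin(x + pi/4), so integration by parts undoes it.
A general antiderivative is -(-sqrt(2*x**2 + 3)/2 - 5*exp(-x/2)/4)*sin(x + pi/4)/2 + C.
The condition gives C = sqrt(6)/8 + 5*sqrt(2)/16 + 1 - (sqrt(6)/8 + 5*sqrt(2)/16) = 1.
So G(x) = (2*sqrt(2*x**2 + 3)*exp(x/2)*sin(x + pi/4) + 8*exp(x/2) + 5*sin(x + pi/4))*exp(-x/2)/8.
Check: d/dx[(2*sqrt(2*x**2 + 3)*exp(x/2)*sin(x + pi/4) + 8*exp(x/2) + 5*sin(x + pi/4))*exp(-x/2)/8] = (8*x**2*exp(x/2)*cos(x + pi/4) + 8*x*exp(x/2)*sin(x + pi/4) - 5*sqrt(2*x**2 + 3)*sin(x + pi/4) + 10*sqrt(2*x**2 + 3)*cos(x + pi/4) + 12*exp(x/2)*cos(x + pi/4))*exp(-x/2)/(16*sqrt(2*x**2 + 3)), which equals G'(x).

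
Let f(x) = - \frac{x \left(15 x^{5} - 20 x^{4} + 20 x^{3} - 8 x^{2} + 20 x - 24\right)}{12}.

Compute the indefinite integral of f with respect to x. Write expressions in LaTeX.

F(x) = - \frac{5 x^{7}}{28} + \frac{5 x^{6}}{18} - \frac{x^{5}}{3} + \frac{x^{4}}{6} - \frac{5 x^{3}}{9} + x^{2} + C

Differentiate the proposed F(x) back; it has to land on f(x) exactly.
Check: d/dx[- \frac{5 x^{7}}{28} + \frac{5 x^{6}}{18} - \frac{x^{5}}{3} + \frac{x^{4}}{6} - \frac{5 x^{3}}{9} + x^{2}] = - \frac{5 x^{6}}{4} + \frac{5 x^{5}}{3} - \frac{5 x^{4}}{3} + \frac{2 x^{3}}{3} - \frac{5 x^{2}}{3} + 2 x, which equals f(x).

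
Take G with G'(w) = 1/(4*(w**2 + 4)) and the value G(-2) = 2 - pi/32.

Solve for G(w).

G(w) = atan(w/2)/8 + 2

Whatever form G(w) takes, its d/dw must return the stated G'(w).
A general antiderivative is atan(w/2)/8 + C.
The condition gives C = 2 - pi/32 - (-pi/32) = 2.
So G(w) = atan(w/2)/8 + 2.
Check: d/dw[atan(w/2)/8 + 2] = 1/(4*w**2 + 16), which equals G'(w).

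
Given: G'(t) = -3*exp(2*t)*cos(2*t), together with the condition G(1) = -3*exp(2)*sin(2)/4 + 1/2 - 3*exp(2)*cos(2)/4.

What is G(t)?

For G(t) to be correct, d/dt[G] must agree with the stated G'(t) identically.
A general antiderivative is -3*exp(2*t)*sin(2*t)/4 - 3*exp(2*t)*cos(2*t)/4 + C.
The condition gives C = -3*exp(2)*sin(2)/4 + 1/2 - 3*exp(2)*cos(2)/4 - (-3*exp(2)*sin(2)/4 - 3*exp(2)*cos(2)/4) = 1/2.
So G(t) = -3*exp(2*t)*sin(2*t)/4 - 3*exp(2*t)*cos(2*t)/4 + 1/2.
Check: d/dt[-3*exp(2*t)*sin(2*t)/4 - 3*exp(2*t)*cos(2*t)/4 + 1/2] = -3*exp(2*t)*cos(2*t) = G'(t).

G(t) = -3*exp(2*t)*sin(2*t)/4 - 3*exp(2*t)*cos(2*t)/4 + 1/2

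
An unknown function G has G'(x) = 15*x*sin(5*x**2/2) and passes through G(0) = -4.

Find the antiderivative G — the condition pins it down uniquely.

G'(x) matches the chain-rule pattern g'(h)*h' with inner function h(x) = 5*x**2/2; substituting u = h(x) collapses the integral.
A general antiderivative is -3*cos(5*x**2/2) + C.
The condition gives C = -4 - (-3) = -1.
So G(x) = -3*cos(5*x**2/2) - 1.
Check: d/dx[-3*cos(5*x**2/2) - 1] = 15*x*sin(5*x**2/2) = G'(x).

G(x) = -3*cos(5*x**2/2) - 1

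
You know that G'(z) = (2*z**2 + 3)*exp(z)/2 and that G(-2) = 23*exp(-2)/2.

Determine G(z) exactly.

G'(z) has the shape u'v + uv' for u = z**2 - 2*z + 7/2 and v = exp(z) — it is the derivative of the product u*v.
A general antiderivative is (2*z**2 - 4*z + 7)*exp(z)/2 + C.
The condition gives C = 23*exp(-2)/2 - (23*exp(-2)/2) = 0.
So G(z) = z**2*exp(z) - 2*z*exp(z) + 7*exp(z)/2.
Check: d/dz[z**2*exp(z) - 2*z*exp(z) + 7*exp(z)/2] = z**2*exp(z) + 3*exp(z)/2, which equals G'(z).

G(z) = z**2*exp(z) - 2*z*exp(z) + 7*exp(z)/2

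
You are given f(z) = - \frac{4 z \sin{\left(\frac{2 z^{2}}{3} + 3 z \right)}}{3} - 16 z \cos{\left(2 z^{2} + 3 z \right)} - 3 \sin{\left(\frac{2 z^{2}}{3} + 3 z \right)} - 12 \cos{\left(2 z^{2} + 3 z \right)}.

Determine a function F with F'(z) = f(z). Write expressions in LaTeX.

Integrate term by term and add the pieces.
Check: d/dz[- 4 \sin{\left(2 z^{2} + 3 z \right)} + \cos{\left(\frac{2 z^{2}}{3} + 3 z \right)}] = - \frac{4 z \sin{\left(\frac{2 z^{2}}{3} + 3 z \right)}}{3} - 16 z \cos{\left(2 z^{2} + 3 z \right)} - 3 \sin{\left(\frac{2 z^{2}}{3} + 3 z \right)} - 12 \cos{\left(2 z^{2} + 3 z \right)} = f(z).

An antiderivative is F(z) = - 4 \sin{\left(2 z^{2} + 3 z \right)} + \cos{\left(\frac{2 z^{2}}{3} + 3 z \right)}.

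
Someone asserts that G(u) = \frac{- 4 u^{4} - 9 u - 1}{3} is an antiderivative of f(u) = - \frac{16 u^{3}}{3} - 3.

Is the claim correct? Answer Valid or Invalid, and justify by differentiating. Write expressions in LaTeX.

d/du[G] = - \frac{16 u^{3}}{3} - 3
This equals f(u) exactly, so the claim holds.

Valid. The derivative of G reproduces f.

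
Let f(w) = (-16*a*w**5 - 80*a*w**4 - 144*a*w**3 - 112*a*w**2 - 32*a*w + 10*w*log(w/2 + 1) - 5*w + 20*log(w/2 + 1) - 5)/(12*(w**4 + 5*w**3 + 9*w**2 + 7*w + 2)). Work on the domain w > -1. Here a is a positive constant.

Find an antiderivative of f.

Since d/dw undoes antidifferentiation here, F'(w) = f(w) is required of F(w).
Check: d/dw[(-8*a*w**2*(w + 1)**2 - 5*log(w/2 + 1))/(12*(w + 1)**2)] = (-16*a*w**5 - 80*a*w**4 - 144*a*w**3 - 112*a*w**2 - 32*a*w + 10*w*log(w/2 + 1) - 5*w + 20*log(w/2 + 1) - 5)/(12*w**4 + 60*w**3 + 108*w**2 + 84*w + 24), which equals f(w).

An antiderivative is F(w) = (-8*a*w**2*(w + 1)**2 - 5*log(w/2 + 1))/(12*(w + 1)**2).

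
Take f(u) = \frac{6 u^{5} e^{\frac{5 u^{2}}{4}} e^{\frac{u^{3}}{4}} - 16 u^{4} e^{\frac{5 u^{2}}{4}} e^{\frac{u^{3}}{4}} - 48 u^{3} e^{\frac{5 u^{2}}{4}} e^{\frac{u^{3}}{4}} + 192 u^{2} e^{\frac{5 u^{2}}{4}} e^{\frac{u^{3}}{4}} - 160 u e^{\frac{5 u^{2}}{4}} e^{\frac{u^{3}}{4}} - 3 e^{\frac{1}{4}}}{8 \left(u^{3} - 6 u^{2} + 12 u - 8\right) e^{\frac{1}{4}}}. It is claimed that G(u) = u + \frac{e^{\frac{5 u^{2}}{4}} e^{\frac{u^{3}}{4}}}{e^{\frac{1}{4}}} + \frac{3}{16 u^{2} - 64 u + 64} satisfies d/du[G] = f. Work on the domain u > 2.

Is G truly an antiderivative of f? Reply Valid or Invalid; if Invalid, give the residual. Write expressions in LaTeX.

d/du[G] = \frac{6 u^{5} e^{\frac{5 u^{2}}{4}} e^{\frac{u^{3}}{4}} - 16 u^{4} e^{\frac{5 u^{2}}{4}} e^{\frac{u^{3}}{4}} - 48 u^{3} e^{\frac{5 u^{2}}{4}} e^{\frac{u^{3}}{4}} + 8 u^{3} e^{\frac{1}{4}} + 192 u^{2} e^{\frac{5 u^{2}}{4}} e^{\frac{u^{3}}{4}} - 48 u^{2} e^{\frac{1}{4}} - 160 u e^{\frac{5 u^{2}}{4}} e^{\frac{u^{3}}{4}} + 96 u e^{\frac{1}{4}} - 67 e^{\frac{1}{4}}}{8 u^{3} e^{\frac{1}{4}} - 48 u^{2} e^{\frac{1}{4}} + 96 u e^{\frac{1}{4}} - 64 e^{\frac{1}{4}}}
d/du[G] - f(u) = 1 != 0.

Invalid: d/du[G] - f = 1, which is not 0.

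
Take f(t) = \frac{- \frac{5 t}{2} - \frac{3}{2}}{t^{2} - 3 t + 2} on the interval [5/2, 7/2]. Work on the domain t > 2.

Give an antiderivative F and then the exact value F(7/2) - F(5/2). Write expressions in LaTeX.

Factor the denominator (2 \left(t - 2\right) \left(t - 1\right)) and decompose: f = \frac{4}{t - 1} - \frac{13}{2 \left(t - 2\right)}; each piece integrates to a log, atan, or power term.
F(t) = - \frac{13 \log{\left(t - 2 \right)}}{2} + 4 \log{\left(t - 1 \right)} is an antiderivative of f.
Check: d/dt[- \frac{13 \log{\left(t - 2 \right)}}{2} + 4 \log{\left(t - 1 \right)}] = \frac{- 5 t - 3}{2 t^{2} - 6 t + 4}, which equals f(t).
F(7/2) = - \frac{13 \log{\left(\frac{3}{2} \right)}}{2} + 4 \log{\left(\frac{5}{2} \right)}; F(5/2) = 4 \log{\left(\frac{3}{2} \right)} + \frac{13 \log{\left(2 \right)}}{2}.
Integral = F(7/2) - F(5/2) = - \frac{13 \log{\left(2 \right)}}{2} - \frac{21 \log{\left(\frac{3}{2} \right)}}{2} + 4 \log{\left(\frac{5}{2} \right)}.

Antiderivative: F(t) = - \frac{13 \log{\left(t - 2 \right)}}{2} + 4 \log{\left(t - 1 \right)}; value = - \frac{13 \log{\left(2 \right)}}{2} - \frac{21 \log{\left(\frac{3}{2} \right)}}{2} + 4 \log{\left(\frac{5}{2} \right)}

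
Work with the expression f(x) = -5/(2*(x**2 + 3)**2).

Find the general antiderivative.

F(x) = -5*x/(12*x**2 + 36) - 5*sqrt(3)*atan(sqrt(3)*x/3)/36 + C

Differentiate the proposed F(x) back; it has to land on f(x) exactly.
Check: d/dx[-5*x/(12*x**2 + 36) - 5*sqrt(3)*atan(sqrt(3)*x/3)/36] = -5/(2*x**4 + 12*x**2 + 18), which equals f(x).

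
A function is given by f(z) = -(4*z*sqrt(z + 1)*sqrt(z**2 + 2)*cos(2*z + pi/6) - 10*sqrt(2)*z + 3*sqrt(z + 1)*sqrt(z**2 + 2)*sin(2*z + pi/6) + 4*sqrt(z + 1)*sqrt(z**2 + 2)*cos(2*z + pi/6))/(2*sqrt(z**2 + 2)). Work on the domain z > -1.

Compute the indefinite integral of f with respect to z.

Whatever form F(z) takes, F'(z) = f(z) is non-negotiable.
Check: d/dz[-(z + 1)**(3/2)*sin(2*z + pi/6) + 5*sqrt(2*z**2 + 4)] = (-4*z*sqrt(z + 1)*sqrt(z**2 + 2)*cos(2*z + pi/6) + 10*sqrt(2)*z - 3*sqrt(z + 1)*sqrt(z**2 + 2)*sin(2*z + pi/6) - 4*sqrt(z + 1)*sqrt(z**2 + 2)*cos(2*z + pi/6))/(2*sqrt(z**2 + 2)), which equals f(z).

F(z) = -(z + 1)**(3/2)*sin(2*z + pi/6) + 5*sqrt(2*z**2 + 4) + C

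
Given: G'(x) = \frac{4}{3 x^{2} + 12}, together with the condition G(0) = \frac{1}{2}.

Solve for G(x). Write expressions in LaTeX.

Whatever form G(x) takes, its d/dx must return the stated G'(x).
A general antiderivative is \frac{2 \operatorname{atan}{\left(\frac{x}{2} \right)}}{3} + C.
The condition gives C = \frac{1}{2} - (0) = \frac{1}{2}.
So G(x) = \frac{2 \operatorname{atan}{\left(\frac{x}{2} \right)}}{3} + \frac{1}{2}.
Check: d/dx[\frac{2 \operatorname{atan}{\left(\frac{x}{2} \right)}}{3} + \frac{1}{2}] = \frac{4}{3 x^{2} + 12} = G'(x).

G(x) = \frac{2 \operatorname{atan}{\left(\frac{x}{2} \right)}}{3} + \frac{1}{2}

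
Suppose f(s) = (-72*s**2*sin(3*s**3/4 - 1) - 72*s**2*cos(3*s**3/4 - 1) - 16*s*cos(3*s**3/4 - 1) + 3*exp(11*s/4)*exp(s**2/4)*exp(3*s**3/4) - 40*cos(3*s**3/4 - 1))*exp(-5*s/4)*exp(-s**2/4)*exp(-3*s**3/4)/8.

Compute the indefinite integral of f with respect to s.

F(s) = (exp(2*s) + 16*exp(-3*s**3/4 - s**2/4 - 3*s/4)*cos(3*s**3/4 - 1))*exp(-s/2)/4 + C

Check any antiderivative F(s) by computing F'(s) and comparing it with f(s).
Check: d/ds[(exp(2*s) + 16*exp(-3*s**3/4 - s**2/4 - 3*s/4)*cos(3*s**3/4 - 1))*exp(-s/2)/4] = (-72*s**2*sin(3*s**3/4 - 1) - 72*s**2*cos(3*s**3/4 - 1) - 16*s*cos(3*s**3/4 - 1) + 3*exp(11*s/4)*exp(s**2/4)*exp(3*s**3/4) - 40*cos(3*s**3/4 - 1))*exp(-5*s/4)*exp(-s**2/4)*exp(-3*s**3/4)/8 = f(s).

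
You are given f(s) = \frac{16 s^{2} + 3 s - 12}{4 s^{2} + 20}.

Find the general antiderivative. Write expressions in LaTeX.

F(s) = \frac{160 s + 15 \log{\left(s^{2} + 5 \right)} - 184 \sqrt{5} \operatorname{atan}{\left(\frac{\sqrt{5} s}{5} \right)}}{40} + C

Any candidate F(s) must reproduce f(s) exactly when differentiated.
Check: d/ds[\frac{160 s + 15 \log{\left(s^{2} + 5 \right)} - 184 \sqrt{5} \operatorname{atan}{\left(\frac{\sqrt{5} s}{5} \right)}}{40}] = \frac{16 s^{2} + 3 s - 12}{4 s^{2} + 20} = f(s).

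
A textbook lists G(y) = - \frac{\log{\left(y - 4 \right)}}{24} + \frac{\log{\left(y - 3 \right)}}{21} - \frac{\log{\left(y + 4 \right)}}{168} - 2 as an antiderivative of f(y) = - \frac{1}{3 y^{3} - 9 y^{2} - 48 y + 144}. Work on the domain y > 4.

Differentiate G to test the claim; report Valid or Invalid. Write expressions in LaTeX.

d/dy[G] = - \frac{1}{3 y^{3} - 9 y^{2} - 48 y + 144}
This equals f(y) exactly, so the claim holds.

Valid - the claim checks out under differentiation.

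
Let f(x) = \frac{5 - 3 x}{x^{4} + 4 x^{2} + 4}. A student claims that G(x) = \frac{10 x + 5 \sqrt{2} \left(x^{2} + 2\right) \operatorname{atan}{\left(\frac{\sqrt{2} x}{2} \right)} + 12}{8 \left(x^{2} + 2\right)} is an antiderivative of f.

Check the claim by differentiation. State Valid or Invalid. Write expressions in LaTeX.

d/dx[G] = \frac{5 - 3 x}{x^{4} + 4 x^{2} + 4}
This equals f(x) exactly, so the claim holds.

Valid - the claim checks out under differentiation.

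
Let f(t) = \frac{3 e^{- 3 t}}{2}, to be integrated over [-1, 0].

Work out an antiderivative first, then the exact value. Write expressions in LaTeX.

Whatever form F(t) takes, F'(t) = f(t) is non-negotiable.
F(t) = - \frac{e^{- 3 t}}{2} is an antiderivative of f.
Check: d/dt[- \frac{e^{- 3 t}}{2}] = \frac{3 e^{- 3 t}}{2} = f(t).
F(0) = - \frac{1}{2}; F(-1) = - \frac{e^{3}}{2}.
Integral = F(0) - F(-1) = - \frac{1}{2} + \frac{e^{3}}{2}.

Antiderivative: F(t) = - \frac{e^{- 3 t}}{2}; value = - \frac{1}{2} + \frac{e^{3}}{2}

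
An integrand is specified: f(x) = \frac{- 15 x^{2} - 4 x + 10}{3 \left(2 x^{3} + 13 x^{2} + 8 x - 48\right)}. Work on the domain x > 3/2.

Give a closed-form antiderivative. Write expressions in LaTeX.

Factor the denominator (3 \left(x + 4\right)^{2} \left(2 x - 3\right)) and decompose: f = - \frac{119}{363 \left(2 x - 3\right)} - \frac{848}{363 \left(x + 4\right)} + \frac{214}{33 \left(x + 4\right)^{2}}; each piece integrates to a log, atan, or power term.
Check: d/dx[- \frac{119 \log{\left(x - \frac{3}{2} \right)}}{726} - \frac{848 \log{\left(x + 4 \right)}}{363} - \frac{214}{33 x + 132}] = \frac{- 15 x^{2} - 4 x + 10}{6 x^{3} + 39 x^{2} + 24 x - 144}, which equals f(x).

An antiderivative is F(x) = - \frac{119 \log{\left(x - \frac{3}{2} \right)}}{726} - \frac{848 \log{\left(x + 4 \right)}}{363} - \frac{214}{33 x + 132}.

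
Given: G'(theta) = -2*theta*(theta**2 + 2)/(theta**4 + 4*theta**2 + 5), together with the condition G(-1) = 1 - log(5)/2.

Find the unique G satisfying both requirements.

G'(theta) matches the chain-rule pattern g'(h)*h' with inner function h(theta) = theta**4/2 + 2*theta**2 + 5/2; substituting u = h(theta) collapses the integral.
A general antiderivative is -log(theta**4/2 + 2*theta**2 + 5/2)/2 + C.
The condition gives C = 1 - log(5)/2 - (-log(5)/2) = 1.
So G(theta) = -(log(theta**4/2 + 2*theta**2 + 5/2) - 2)/2.
Check: d/dtheta[-(log(theta**4/2 + 2*theta**2 + 5/2) - 2)/2] = (-2*theta**3 - 4*theta)/(theta**4 + 4*theta**2 + 5), which equals G'(theta).

G(theta) = -(log(theta**4/2 + 2*theta**2 + 5/2) - 2)/2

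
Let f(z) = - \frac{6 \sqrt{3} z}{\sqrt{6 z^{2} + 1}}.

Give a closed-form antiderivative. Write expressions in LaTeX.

The substitution u = 2 z^{2} + \frac{1}{3} works: f is exactly (dF/du)*(du/dz) for that inner function.
Check: d/dz[- \sqrt{3} \sqrt{6 z^{2} + 1}] = - \frac{6 \sqrt{3} z}{\sqrt{6 z^{2} + 1}} = f(z).

An antiderivative is F(z) = - \sqrt{3} \sqrt{6 z^{2} + 1}.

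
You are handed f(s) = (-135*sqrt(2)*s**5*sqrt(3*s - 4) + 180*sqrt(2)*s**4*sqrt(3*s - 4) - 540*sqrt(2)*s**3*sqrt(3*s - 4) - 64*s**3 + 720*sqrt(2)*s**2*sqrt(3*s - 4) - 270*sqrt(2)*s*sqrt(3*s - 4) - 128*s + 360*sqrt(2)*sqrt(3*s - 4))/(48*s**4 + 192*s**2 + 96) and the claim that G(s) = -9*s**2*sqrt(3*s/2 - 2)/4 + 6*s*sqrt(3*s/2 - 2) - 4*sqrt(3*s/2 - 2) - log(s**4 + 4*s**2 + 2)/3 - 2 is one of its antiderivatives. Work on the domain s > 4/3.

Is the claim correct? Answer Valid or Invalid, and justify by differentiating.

Valid: G'(s) = f(s).

d/ds[G] = (-405*s**6 + 1080*s**5 - 2340*s**4 - 32*sqrt(2)*s**3*sqrt(3*s - 4) + 4320*s**3 - 3690*s**2 - 64*sqrt(2)*s*sqrt(3*s - 4) + 2160*s - 1440)/(24*sqrt(2)*s**4*sqrt(3*s - 4) + 96*sqrt(2)*s**2*sqrt(3*s - 4) + 48*sqrt(2)*sqrt(3*s - 4))
This equals f(s) exactly, so the claim holds.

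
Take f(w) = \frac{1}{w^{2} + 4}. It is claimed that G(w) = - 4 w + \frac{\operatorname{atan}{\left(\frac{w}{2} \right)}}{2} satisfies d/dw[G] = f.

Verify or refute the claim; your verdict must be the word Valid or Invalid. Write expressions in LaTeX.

Invalid: d/dw[G] - f = -4, which is not 0.

d/dw[G] = \frac{- 4 w^{2} - 15}{w^{2} + 4}
d/dw[G] - f(w) = -4 != 0.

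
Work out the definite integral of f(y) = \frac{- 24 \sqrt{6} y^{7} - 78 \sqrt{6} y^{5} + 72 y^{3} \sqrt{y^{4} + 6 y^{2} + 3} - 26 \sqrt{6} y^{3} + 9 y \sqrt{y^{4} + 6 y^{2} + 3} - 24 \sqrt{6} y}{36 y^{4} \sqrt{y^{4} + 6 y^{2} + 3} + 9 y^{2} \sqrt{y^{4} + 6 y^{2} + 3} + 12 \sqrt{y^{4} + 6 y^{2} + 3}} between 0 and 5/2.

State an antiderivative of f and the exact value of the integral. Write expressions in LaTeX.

Antiderivative: F(y) = - \sqrt{\frac{2 y^{4}}{3} + 4 y^{2} + 2} + \frac{\log{\left(2 y^{4} + \frac{y^{2}}{2} + \frac{2}{3} \right)}}{2}; value = - \frac{\sqrt{7638}}{12} - \frac{\log{\left(\frac{2}{3} \right)}}{2} + \sqrt{2} + \frac{\log{\left(\frac{983}{12} \right)}}{2}

Any candidate F(y) must reproduce f(y) exactly when differentiated.
F(y) = - \sqrt{\frac{2 y^{4}}{3} + 4 y^{2} + 2} + \frac{\log{\left(2 y^{4} + \frac{y^{2}}{2} + \frac{2}{3} \right)}}{2} is an antiderivative of f.
Check: d/dy[- \sqrt{\frac{2 y^{4}}{3} + 4 y^{2} + 2} + \frac{\log{\left(2 y^{4} + \frac{y^{2}}{2} + \frac{2}{3} \right)}}{2}] = \frac{- 24 \sqrt{6} y^{7} - 78 \sqrt{6} y^{5} + 72 y^{3} \sqrt{y^{4} + 6 y^{2} + 3} - 26 \sqrt{6} y^{3} + 9 y \sqrt{y^{4} + 6 y^{2} + 3} - 24 \sqrt{6} y}{36 y^{4} \sqrt{y^{4} + 6 y^{2} + 3} + 9 y^{2} \sqrt{y^{4} + 6 y^{2} + 3} + 12 \sqrt{y^{4} + 6 y^{2} + 3}} = f(y).
F(5/2) = - \frac{\sqrt{7638}}{12} + \frac{\log{\left(\frac{983}{12} \right)}}{2}; F(0) = - \sqrt{2} + \frac{\log{\left(\frac{2}{3} \right)}}{2}.
Integral = F(5/2) - F(0) = - \frac{\sqrt{7638}}{12} - \frac{\log{\left(\frac{2}{3} \right)}}{2} + \sqrt{2} + \frac{\log{\left(\frac{983}{12} \right)}}{2}.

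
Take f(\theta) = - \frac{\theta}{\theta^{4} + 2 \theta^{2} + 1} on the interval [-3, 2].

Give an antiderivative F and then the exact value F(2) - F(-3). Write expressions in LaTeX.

The substitution u = 2 \theta^{2} + 2 works: f is exactly (dF/du)*(du/d\theta) for that inner function.
F(\theta) = \frac{1}{2 \left(\theta^{2} + 1\right)} is an antiderivative of f.
Check: d/d\theta[\frac{1}{2 \left(\theta^{2} + 1\right)}] = - \frac{\theta}{\theta^{4} + 2 \theta^{2} + 1} = f(\theta).
F(2) = \frac{1}{10}; F(-3) = \frac{1}{20}.
Integral = F(2) - F(-3) = \frac{1}{20}.

Antiderivative: F(\theta) = \frac{1}{2 \left(\theta^{2} + 1\right)}; value = \frac{1}{20}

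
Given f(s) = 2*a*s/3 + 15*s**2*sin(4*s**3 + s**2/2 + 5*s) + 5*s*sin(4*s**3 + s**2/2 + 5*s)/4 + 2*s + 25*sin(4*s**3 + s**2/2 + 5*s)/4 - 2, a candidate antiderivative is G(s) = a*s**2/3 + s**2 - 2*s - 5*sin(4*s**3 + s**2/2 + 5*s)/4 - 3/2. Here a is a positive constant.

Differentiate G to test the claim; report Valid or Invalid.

Invalid: d/ds[G] - f = -15*s**2*sin(4*s**3 + s**2/2 + 5*s) - 15*s**2*cos(4*s**3 + s**2/2 + 5*s) - 5*s*sin(4*s**3 + s**2/2 + 5*s)/4 - 5*s*cos(4*s**3 + s**2/2 + 5*s)/4 - 25*sin(4*s**3 + s**2/2 + 5*s)/4 - 25*cos(4*s**3 + s**2/2 + 5*s)/4, which is not 0.

d/ds[G] = 2*a*s/3 - 15*s**2*cos(4*s**3 + s**2/2 + 5*s) - 5*s*cos(4*s**3 + s**2/2 + 5*s)/4 + 2*s - 25*cos(4*s**3 + s**2/2 + 5*s)/4 - 2
d/ds[G] - f(s) = -15*s**2*sin(4*s**3 + s**2/2 + 5*s) - 15*s**2*cos(4*s**3 + s**2/2 + 5*s) - 5*s*sin(4*s**3 + s**2/2 + 5*s)/4 - 5*s*cos(4*s**3 + s**2/2 + 5*s)/4 - 25*sin(4*s**3 + s**2/2 + 5*s)/4 - 25*cos(4*s**3 + s**2/2 + 5*s)/4 != 0.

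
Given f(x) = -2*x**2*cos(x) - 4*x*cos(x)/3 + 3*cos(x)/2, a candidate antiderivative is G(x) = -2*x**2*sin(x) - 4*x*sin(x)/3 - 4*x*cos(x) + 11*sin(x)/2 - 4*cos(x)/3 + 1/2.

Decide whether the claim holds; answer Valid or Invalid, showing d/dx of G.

Valid. The derivative of G reproduces f.

d/dx[G] = -2*x**2*cos(x) - 4*x*cos(x)/3 + 3*cos(x)/2
This equals f(x) exactly, so the claim holds.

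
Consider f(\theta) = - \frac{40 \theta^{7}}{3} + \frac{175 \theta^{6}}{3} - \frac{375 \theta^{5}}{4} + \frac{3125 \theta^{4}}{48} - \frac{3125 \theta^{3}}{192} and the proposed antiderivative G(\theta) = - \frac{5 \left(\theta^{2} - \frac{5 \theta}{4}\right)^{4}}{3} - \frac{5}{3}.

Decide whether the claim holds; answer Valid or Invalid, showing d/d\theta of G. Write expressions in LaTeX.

Valid. The derivative of G reproduces f.

d/d\theta[G] = - \frac{40 \theta^{7}}{3} + \frac{175 \theta^{6}}{3} - \frac{375 \theta^{5}}{4} + \frac{3125 \theta^{4}}{48} - \frac{3125 \theta^{3}}{192}
This equals f(\theta) exactly, so the claim holds.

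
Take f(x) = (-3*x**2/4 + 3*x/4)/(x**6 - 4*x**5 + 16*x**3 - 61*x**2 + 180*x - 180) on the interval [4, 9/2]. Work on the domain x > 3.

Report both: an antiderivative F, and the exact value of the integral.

The denominator factors as 4*(x - 3)*(x - 2)**2*(x + 3)*(x**2 + 5); partial fractions split f into directly integrable pieces: -(19*x - 25)/(1512*(x**2 + 5)) + 3/(700*(x + 3)) + 167/(2700*(x - 2)) + 1/(30*(x - 2)**2) - 3/(56*(x - 3)).
F(x) = (-4050*x*log(x - 3) + 4676*x*log(x - 2) + 324*x*log(x + 3) - 475*x*log(x**2 + 5) + 250*sqrt(5)*x*atan(sqrt(5)*x/5) + 8100*log(x - 3) - 9352*log(x - 2) - 648*log(x + 3) + 950*log(x**2 + 5) - 500*sqrt(5)*atan(sqrt(5)*x/5) - 2520)/(75600*(x - 2)) is an antiderivative of f.
Check: d/dx[(-4050*x*log(x - 3) + 4676*x*log(x - 2) + 324*x*log(x + 3) - 475*x*log(x**2 + 5) + 250*sqrt(5)*x*atan(sqrt(5)*x/5) + 8100*log(x - 3) - 9352*log(x - 2) - 648*log(x + 3) + 950*log(x**2 + 5) - 500*sqrt(5)*atan(sqrt(5)*x/5) - 2520)/(75600*(x - 2))] = (-3*x**2 + 3*x)/(4*x**6 - 16*x**5 + 64*x**3 - 244*x**2 + 720*x - 720), which equals f(x).
F(9/2) = -3*log(3/2)/56 - 19*log(101/4)/3024 - 1/75 + 5*sqrt(5)*atan(9*sqrt(5)/10)/1512 + 3*log(15/2)/700 + 167*log(5/2)/2700; F(4) = -19*log(21)/3024 - 1/60 + 5*sqrt(5)*atan(4*sqrt(5)/5)/1512 + 3*log(7)/700 + 167*log(2)/2700.
Integral = F(9/2) - F(4) = -167*log(2)/2700 - 3*log(3/2)/56 - 19*log(101/4)/3024 - 3*log(7)/700 - 5*sqrt(5)*atan(4*sqrt(5)/5)/1512 + 1/300 + 5*sqrt(5)*atan(9*sqrt(5)/10)/1512 + 3*log(15/2)/700 + 19*log(21)/3024 + 167*log(5/2)/2700.

Antiderivative: F(x) = (-4050*x*log(x - 3) + 4676*x*log(x - 2) + 324*x*log(x + 3) - 475*x*log(x**2 + 5) + 250*sqrt(5)*x*atan(sqrt(5)*x/5) + 8100*log(x - 3) - 9352*log(x - 2) - 648*log(x + 3) + 950*log(x**2 + 5) - 500*sqrt(5)*atan(sqrt(5)*x/5) - 2520)/(75600*(x - 2)); value = -167*log(2)/2700 - 3*log(3/2)/56 - 19*log(101/4)/3024 - 3*log(7)/700 - 5*sqrt(5)*atan(4*sqrt(5)/5)/1512 + 1/300 + 5*sqrt(5)*atan(9*sqrt(5)/10)/1512 + 3*log(15/2)/700 + 19*log(21)/3024 + 167*log(5/2)/2700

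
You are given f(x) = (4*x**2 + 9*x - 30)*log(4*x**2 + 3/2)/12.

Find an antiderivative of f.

An antiderivative is F(x) = (192*x**3*log(4*x**2 + 3/2) - 128*x**3 + 648*x**2*log(4*x**2 + 3/2) - 648*x**2 - 4320*x*log(4*x**2 + 3/2) + 8784*x + 243*log(x**2 + 3/8) - 2196*sqrt(6)*atan(2*sqrt(6)*x/3))/1728.

A candidate is checked by its d/dx: the result must match f(x).
Check: d/dx[(192*x**3*log(4*x**2 + 3/2) - 128*x**3 + 648*x**2*log(4*x**2 + 3/2) - 648*x**2 - 4320*x*log(4*x**2 + 3/2) + 8784*x + 243*log(x**2 + 3/8) - 2196*sqrt(6)*atan(2*sqrt(6)*x/3))/1728] = x**2*log(4*x**2 + 3/2)/3 + 3*x*log(4*x**2 + 3/2)/4 - 5*log(4*x**2 + 3/2)/2, which equals f(x).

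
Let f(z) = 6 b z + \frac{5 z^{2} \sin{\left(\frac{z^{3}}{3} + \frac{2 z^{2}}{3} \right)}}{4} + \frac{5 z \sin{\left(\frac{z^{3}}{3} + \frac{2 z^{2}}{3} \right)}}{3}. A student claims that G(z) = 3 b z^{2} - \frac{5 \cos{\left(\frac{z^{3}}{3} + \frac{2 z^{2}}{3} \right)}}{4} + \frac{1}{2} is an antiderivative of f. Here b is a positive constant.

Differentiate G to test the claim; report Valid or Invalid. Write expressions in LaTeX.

Valid. The derivative of G reproduces f.

d/dz[G] = 6 b z + \frac{5 z^{2} \sin{\left(\frac{z^{3}}{3} + \frac{2 z^{2}}{3} \right)}}{4} + \frac{5 z \sin{\left(\frac{z^{3}}{3} + \frac{2 z^{2}}{3} \right)}}{3}
This equals f(z) exactly, so the claim holds.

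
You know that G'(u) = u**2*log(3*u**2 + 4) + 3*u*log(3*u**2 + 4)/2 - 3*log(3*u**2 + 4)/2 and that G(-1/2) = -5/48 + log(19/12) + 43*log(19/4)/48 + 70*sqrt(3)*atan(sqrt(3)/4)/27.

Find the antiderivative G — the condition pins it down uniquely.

The integrand splits into summands that can be handled one at a time.
A general antiderivative is -2*u**3/9 - 3*u**2/4 + 35*u/9 + (u**3/3 + 3*u**2/4 - 3*u/2)*log(3*u**2 + 4) + log(u**2 + 4/3) - 70*sqrt(3)*atan(sqrt(3)*u/2)/27 + C.
The condition gives C = -5/48 + log(19/12) + 43*log(19/4)/48 + 70*sqrt(3)*atan(sqrt(3)/4)/27 - (-101/48 + log(19/12) + 43*log(19/4)/48 + 70*sqrt(3)*atan(sqrt(3)/4)/27) = 2.
So G(u) = (36*u**3*log(3*u**2 + 4) - 24*u**3 + 81*u**2*log(3*u**2 + 4) - 81*u**2 - 162*u*log(3*u**2 + 4) + 420*u + 108*log(u**2 + 4/3) - 280*sqrt(3)*atan(sqrt(3)*u/2) + 216)/108.
Check: d/du[(36*u**3*log(3*u**2 + 4) - 24*u**3 + 81*u**2*log(3*u**2 + 4) - 81*u**2 - 162*u*log(3*u**2 + 4) + 420*u + 108*log(u**2 + 4/3) - 280*sqrt(3)*atan(sqrt(3)*u/2) + 216)/108] = u**2*log(3*u**2 + 4) + 3*u*log(3*u**2 + 4)/2 - 3*log(3*u**2 + 4)/2 = G'(u).

G(u) = (36*u**3*log(3*u**2 + 4) - 24*u**3 + 81*u**2*log(3*u**2 + 4) - 81*u**2 - 162*u*log(3*u**2 + 4) + 420*u + 108*log(u**2 + 4/3) - 280*sqrt(3)*atan(sqrt(3)*u/2) + 216)/108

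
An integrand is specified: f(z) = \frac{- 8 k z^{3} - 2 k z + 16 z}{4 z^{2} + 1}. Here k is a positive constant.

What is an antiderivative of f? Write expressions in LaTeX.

An antiderivative is F(z) = - k z^{2} + 2 \log{\left(2 z^{2} + \frac{1}{2} \right)}.

Whatever form F(z) takes, F'(z) = f(z) is non-negotiable.
Check: d/dz[- k z^{2} + 2 \log{\left(2 z^{2} + \frac{1}{2} \right)}] = \frac{- 8 k z^{3} - 2 k z + 16 z}{4 z^{2} + 1} = f(z).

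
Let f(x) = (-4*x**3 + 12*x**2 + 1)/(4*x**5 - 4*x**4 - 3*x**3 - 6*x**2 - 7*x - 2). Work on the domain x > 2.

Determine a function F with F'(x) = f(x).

An antiderivative is F(x) = 17*log(x - 2)/125 + 96*log(x + 1/2)/125 - 113*log(x**2 + 1)/250 - 66*atan(x)/125 + 18/(50*x + 25).

Factor the denominator ((x - 2)*(2*x + 1)**2*(x**2 + 1)) and decompose: f = -(113*x + 66)/(125*(x**2 + 1)) + 192/(125*(2*x + 1)) - 36/(25*(2*x + 1)**2) + 17/(125*(x - 2)); each piece integrates to a log, atan, or power term.
Check: d/dx[17*log(x - 2)/125 + 96*log(x + 1/2)/125 - 113*log(x**2 + 1)/250 - 66*atan(x)/125 + 18/(50*x + 25)] = (-4*x**3 + 12*x**2 + 1)/(4*x**5 - 4*x**4 - 3*x**3 - 6*x**2 - 7*x - 2) = f(x).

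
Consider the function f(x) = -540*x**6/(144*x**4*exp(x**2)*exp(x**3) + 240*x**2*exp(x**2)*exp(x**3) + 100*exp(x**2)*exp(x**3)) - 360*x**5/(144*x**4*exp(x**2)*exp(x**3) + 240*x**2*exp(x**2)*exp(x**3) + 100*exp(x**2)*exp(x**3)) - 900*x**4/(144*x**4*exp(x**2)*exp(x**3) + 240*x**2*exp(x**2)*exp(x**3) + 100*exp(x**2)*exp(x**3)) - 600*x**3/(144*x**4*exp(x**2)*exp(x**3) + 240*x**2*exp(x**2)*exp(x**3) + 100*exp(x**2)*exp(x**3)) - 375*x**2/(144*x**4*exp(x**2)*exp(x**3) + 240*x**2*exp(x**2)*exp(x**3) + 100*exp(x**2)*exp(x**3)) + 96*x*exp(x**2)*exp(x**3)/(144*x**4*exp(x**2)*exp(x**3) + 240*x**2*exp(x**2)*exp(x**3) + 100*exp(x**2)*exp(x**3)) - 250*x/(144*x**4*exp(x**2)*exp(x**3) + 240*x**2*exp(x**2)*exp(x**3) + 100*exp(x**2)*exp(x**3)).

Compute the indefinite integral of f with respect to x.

F(x) = (30*x**2*exp(-x**2)*exp(-x**3) - 8 + 25*exp(-x**2)*exp(-x**3))/(4*(6*x**2 + 5)) + C

Integrate term by term and add the pieces.
Check: d/dx[(30*x**2*exp(-x**2)*exp(-x**3) - 8 + 25*exp(-x**2)*exp(-x**3))/(4*(6*x**2 + 5))] = (-540*x**6 - 360*x**5 - 900*x**4 - 600*x**3 - 375*x**2 + 96*x*exp(x**2)*exp(x**3) - 250*x)/(144*x**4*exp(x**2)*exp(x**3) + 240*x**2*exp(x**2)*exp(x**3) + 100*exp(x**2)*exp(x**3)), which equals f(x).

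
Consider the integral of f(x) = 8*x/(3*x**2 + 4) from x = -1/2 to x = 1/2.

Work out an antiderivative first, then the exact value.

The substitution u = x**2/2 + 2/3 works: f is exactly (dF/du)*(du/dx) for that inner function.
F(x) = 4*log(x**2/2 + 2/3)/3 is an antiderivative of f.
Check: d/dx[4*log(x**2/2 + 2/3)/3] = 8*x/(3*x**2 + 4) = f(x).
F(1/2) = 4*log(19/24)/3; F(-1/2) = 4*log(19/24)/3.
Integral = F(1/2) - F(-1/2) = 0.

Antiderivative: F(x) = 4*log(x**2/2 + 2/3)/3; value = 0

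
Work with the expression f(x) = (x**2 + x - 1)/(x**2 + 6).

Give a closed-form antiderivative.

An antiderivative is F(x) = x + log(x**2 + 6)/2 - 7*sqrt(6)*atan(sqrt(6)*x/6)/6.

Recover f(x) by differentiating a candidate F(x); any mismatch rules it out.
Check: d/dx[x + log(x**2 + 6)/2 - 7*sqrt(6)*atan(sqrt(6)*x/6)/6] = (x**2 + x - 1)/(x**2 + 6) = f(x).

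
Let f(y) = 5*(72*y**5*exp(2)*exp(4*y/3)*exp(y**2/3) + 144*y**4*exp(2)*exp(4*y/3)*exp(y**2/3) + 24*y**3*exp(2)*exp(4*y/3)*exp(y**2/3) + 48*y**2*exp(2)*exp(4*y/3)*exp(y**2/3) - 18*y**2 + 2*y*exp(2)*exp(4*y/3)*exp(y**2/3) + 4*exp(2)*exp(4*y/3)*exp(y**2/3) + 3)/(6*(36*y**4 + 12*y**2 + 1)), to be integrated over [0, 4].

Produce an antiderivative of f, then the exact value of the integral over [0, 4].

Antiderivative: F(y) = 5*(y + (6*y**2 + 1)*exp(y**2/3 + 4*y/3 + 2))/(2*(6*y**2 + 1)); value = -5*exp(2)/2 + 10/97 + 5*exp(38/3)/2

Recover f(y) by differentiating a candidate F(y); any mismatch rules it out.
F(y) = 5*(y + (6*y**2 + 1)*exp(y**2/3 + 4*y/3 + 2))/(2*(6*y**2 + 1)) is an antiderivative of f.
Check: d/dy[5*(y + (6*y**2 + 1)*exp(y**2/3 + 4*y/3 + 2))/(2*(6*y**2 + 1))] = (360*y**5*exp(2)*exp(4*y/3)*exp(y**2/3) + 720*y**4*exp(2)*exp(4*y/3)*exp(y**2/3) + 120*y**3*exp(2)*exp(4*y/3)*exp(y**2/3) + 240*y**2*exp(2)*exp(4*y/3)*exp(y**2/3) - 90*y**2 + 10*y*exp(2)*exp(4*y/3)*exp(y**2/3) + 20*exp(2)*exp(4*y/3)*exp(y**2/3) + 15)/(216*y**4 + 72*y**2 + 6), which equals f(y).
F(4) = 10/97 + 5*exp(38/3)/2; F(0) = 5*exp(2)/2.
Integral = F(4) - F(0) = -5*exp(2)/2 + 10/97 + 5*exp(38/3)/2.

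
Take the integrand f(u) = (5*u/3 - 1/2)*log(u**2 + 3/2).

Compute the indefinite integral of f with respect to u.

F(u) = 5*u**2*log(u**2 + 3/2)/6 - 5*u**2/6 - u*log(u**2 + 3/2)/2 + u + 5*log(u**2 + 3/2)/4 - sqrt(6)*atan(sqrt(6)*u/3)/2 + C

Since d/du undoes antidifferentiation here, F'(u) = f(u) is required of F(u).
Check: d/du[5*u**2*log(u**2 + 3/2)/6 - 5*u**2/6 - u*log(u**2 + 3/2)/2 + u + 5*log(u**2 + 3/2)/4 - sqrt(6)*atan(sqrt(6)*u/3)/2] = 5*u*log(u**2 + 3/2)/3 - log(u**2 + 3/2)/2, which equals f(u).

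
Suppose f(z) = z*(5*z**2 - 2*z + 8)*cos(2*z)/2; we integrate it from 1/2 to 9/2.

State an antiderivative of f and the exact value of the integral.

Antiderivative: F(z) = 5*z**3*sin(2*z)/4 - z**2*sin(2*z)/2 + 15*z**2*cos(2*z)/8 + z*sin(2*z)/8 - z*cos(2*z)/2 + sin(2*z)/4 + cos(2*z)/16; value = 1145*cos(9)/32 - 11*sin(1)/32 - 9*cos(1)/32 + 3347*sin(9)/32

Differentiate the proposed F(z) back; it has to land on f(z) exactly.
F(z) = 5*z**3*sin(2*z)/4 - z**2*sin(2*z)/2 + 15*z**2*cos(2*z)/8 + z*sin(2*z)/8 - z*cos(2*z)/2 + sin(2*z)/4 + cos(2*z)/16 is an antiderivative of f.
Check: d/dz[5*z**3*sin(2*z)/4 - z**2*sin(2*z)/2 + 15*z**2*cos(2*z)/8 + z*sin(2*z)/8 - z*cos(2*z)/2 + sin(2*z)/4 + cos(2*z)/16] = 5*z**3*cos(2*z)/2 - z**2*cos(2*z) + 4*z*cos(2*z), which equals f(z).
F(9/2) = 1145*cos(9)/32 + 3347*sin(9)/32; F(1/2) = 9*cos(1)/32 + 11*sin(1)/32.
Integral = F(9/2) - F(1/2) = 1145*cos(9)/32 - 11*sin(1)/32 - 9*cos(1)/32 + 3347*sin(9)/32.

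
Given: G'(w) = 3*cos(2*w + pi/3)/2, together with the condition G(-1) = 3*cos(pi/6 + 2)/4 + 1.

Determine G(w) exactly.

G(w) = (3*sin(2*w + pi/3) + 4)/4

Since d/dw undoes antidifferentiation here, G(w) must give back the stated G'(w).
A general antiderivative is 3*sin(2*w + pi/3)/4 + C.
The condition gives C = 3*cos(pi/6 + 2)/4 + 1 - (3*cos(pi/6 + 2)/4) = 1.
So G(w) = (3*sin(2*w + pi/3) + 4)/4.
Check: d/dw[(3*sin(2*w + pi/3) + 4)/4] = 3*cos(2*w + pi/3)/2 = G'(w).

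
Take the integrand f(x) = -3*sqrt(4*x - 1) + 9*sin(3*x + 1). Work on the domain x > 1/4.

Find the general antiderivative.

Integrate term by term and add the pieces.
Check: d/dx[(-(4*x - 1)**(3/2) - 6*cos(3*x + 1))/2] = -3*sqrt(4*x - 1) + 9*sin(3*x + 1) = f(x).

F(x) = (-(4*x - 1)**(3/2) - 6*cos(3*x + 1))/2 + C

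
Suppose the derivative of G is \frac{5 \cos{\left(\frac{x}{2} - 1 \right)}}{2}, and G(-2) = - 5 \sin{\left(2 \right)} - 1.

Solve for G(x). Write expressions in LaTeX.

Check a candidate G(x) by differentiating: d/dx[G] must match the given G'(x).
A general antiderivative is 5 \sin{\left(\frac{x}{2} - 1 \right)} + C.
The condition gives C = - 5 \sin{\left(2 \right)} - 1 - (- 5 \sin{\left(2 \right)}) = -1.
So G(x) = 5 \sin{\left(\frac{x}{2} - 1 \right)} - 1.
Check: d/dx[5 \sin{\left(\frac{x}{2} - 1 \right)} - 1] = \frac{5 \cos{\left(\frac{x}{2} - 1 \right)}}{2} = G'(x).

G(x) = 5 \sin{\left(\frac{x}{2} - 1 \right)} - 1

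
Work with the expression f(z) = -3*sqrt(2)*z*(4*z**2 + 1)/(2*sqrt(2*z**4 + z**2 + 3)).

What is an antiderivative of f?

An antiderivative is F(z) = -3*sqrt(z**4 + z**2/2 + 3/2).

The substitution u = z**4 + z**2/2 + 3/2 works: f is exactly (dF/du)*(du/dz) for that inner function.
Check: d/dz[-3*sqrt(z**4 + z**2/2 + 3/2)] = (-12*sqrt(2)*z**3 - 3*sqrt(2)*z)/(2*sqrt(2*z**4 + z**2 + 3)), which equals f(z).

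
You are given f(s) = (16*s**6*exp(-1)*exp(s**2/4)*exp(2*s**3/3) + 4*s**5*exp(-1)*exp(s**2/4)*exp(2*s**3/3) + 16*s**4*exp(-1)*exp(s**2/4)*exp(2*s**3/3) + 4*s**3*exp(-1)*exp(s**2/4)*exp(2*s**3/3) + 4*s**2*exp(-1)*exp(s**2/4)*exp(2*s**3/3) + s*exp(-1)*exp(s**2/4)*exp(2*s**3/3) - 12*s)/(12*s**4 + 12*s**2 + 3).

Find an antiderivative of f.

An antiderivative is F(s) = 2*exp(-1)*exp(s**2/4)*exp(2*s**3/3)/3 + 1/(2*s**2 + 1).

Since d/ds undoes antidifferentiation here, F'(s) = f(s) is required of F(s).
Check: d/ds[2*exp(-1)*exp(s**2/4)*exp(2*s**3/3)/3 + 1/(2*s**2 + 1)] = (16*s**6*exp(s**2/4)*exp(2*s**3/3) + 4*s**5*exp(s**2/4)*exp(2*s**3/3) + 16*s**4*exp(s**2/4)*exp(2*s**3/3) + 4*s**3*exp(s**2/4)*exp(2*s**3/3) + 4*s**2*exp(s**2/4)*exp(2*s**3/3) + s*exp(s**2/4)*exp(2*s**3/3) - 12*exp(1)*s)/(12*exp(1)*s**4 + 12*exp(1)*s**2 + 3*exp(1)), which equals f(s).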